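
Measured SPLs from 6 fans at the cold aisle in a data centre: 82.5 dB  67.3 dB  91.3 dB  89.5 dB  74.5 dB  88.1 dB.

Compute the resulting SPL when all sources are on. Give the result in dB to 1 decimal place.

Converting to relative power and adding: 10^(82.5/10) + 10^(67.3/10) + 10^(91.3/10) + 10^(89.5/10) + 10^(74.5/10) + 10^(88.1/10) = 3.097e+09.
Back to dB: 10·log₁₀ Σ = 94.9 dB.

94.9 dB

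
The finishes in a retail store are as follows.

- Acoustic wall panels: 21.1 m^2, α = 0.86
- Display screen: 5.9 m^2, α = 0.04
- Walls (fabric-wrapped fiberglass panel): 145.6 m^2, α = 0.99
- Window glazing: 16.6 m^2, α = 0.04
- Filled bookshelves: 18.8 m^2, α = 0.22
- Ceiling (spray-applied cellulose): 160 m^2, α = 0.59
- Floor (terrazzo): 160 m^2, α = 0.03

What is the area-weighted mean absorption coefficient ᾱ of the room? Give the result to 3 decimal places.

S = Σ Sᵢ = 21.1 + 5.9 + 145.6 + 16.6 + 18.8 + 160 + 160 = 528.0 m^2.
Weighted sum Σ Sα = 266.526.
ᾱ = 266.526 / 528.0 = 0.505.

0.505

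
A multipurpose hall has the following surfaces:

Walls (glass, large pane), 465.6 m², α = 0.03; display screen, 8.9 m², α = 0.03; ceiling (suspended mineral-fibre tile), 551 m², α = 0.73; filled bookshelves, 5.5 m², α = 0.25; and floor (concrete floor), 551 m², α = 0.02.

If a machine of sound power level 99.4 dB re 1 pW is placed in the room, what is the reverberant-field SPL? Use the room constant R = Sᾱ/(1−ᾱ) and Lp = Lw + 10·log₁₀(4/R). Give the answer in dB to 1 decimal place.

77.7 dB

A = 428.860 sabins; S = 1582.0 m².
ᾱ = 428.860/1582.0 = 0.2711; R = Sᾱ/(1−ᾱ) = 428.860/(1−0.2711) = 588.366 m².
Lp = 99.4 + 10·log₁₀(4/588.366) = 99.4 + (-21.68) = 77.7 dB.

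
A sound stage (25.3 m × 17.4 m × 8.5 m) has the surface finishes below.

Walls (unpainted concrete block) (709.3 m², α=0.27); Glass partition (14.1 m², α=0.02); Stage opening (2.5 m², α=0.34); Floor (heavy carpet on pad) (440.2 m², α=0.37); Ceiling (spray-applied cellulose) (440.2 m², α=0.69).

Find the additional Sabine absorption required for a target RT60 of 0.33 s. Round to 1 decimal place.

Summing Sᵢαᵢ: 191.511 + 0.282 + 0.850 + 162.874 + 303.738 → A₁ = 659.255 sabins.
V = 3741.87 m³. Required absorption A₂ = 0.161 × 3741.87 / 0.33 = 1825.579 sabins.
Shortfall: 1825.579 − 659.255 = 1166.3 sabins.

1166.3 sabins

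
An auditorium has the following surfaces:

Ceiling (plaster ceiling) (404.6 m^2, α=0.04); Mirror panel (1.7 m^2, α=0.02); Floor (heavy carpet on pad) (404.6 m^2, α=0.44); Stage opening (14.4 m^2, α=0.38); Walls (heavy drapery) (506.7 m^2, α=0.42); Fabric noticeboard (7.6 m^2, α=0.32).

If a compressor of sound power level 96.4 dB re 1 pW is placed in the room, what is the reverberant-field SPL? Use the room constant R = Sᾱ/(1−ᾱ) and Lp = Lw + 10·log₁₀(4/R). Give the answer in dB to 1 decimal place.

74.6 dB

A = 414.960 sabins; S = 1339.6 m^2.
ᾱ = 414.960/1339.6 = 0.3098; R = Sᾱ/(1−ᾱ) = 414.960/(1−0.3098) = 601.217 m^2.
Lp = Lw + 10 log₁₀(4/R) = 96.4 -21.77 = 74.6 dB.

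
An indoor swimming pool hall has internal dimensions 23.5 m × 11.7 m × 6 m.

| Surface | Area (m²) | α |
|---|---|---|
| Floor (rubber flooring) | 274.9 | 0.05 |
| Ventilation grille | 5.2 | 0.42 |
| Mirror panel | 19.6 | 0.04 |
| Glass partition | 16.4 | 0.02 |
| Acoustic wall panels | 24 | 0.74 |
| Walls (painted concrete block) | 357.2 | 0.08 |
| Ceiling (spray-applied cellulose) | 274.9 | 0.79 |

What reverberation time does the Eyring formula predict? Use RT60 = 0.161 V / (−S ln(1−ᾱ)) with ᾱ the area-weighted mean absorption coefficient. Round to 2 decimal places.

Total surface area S = 274.9 + 5.2 + 19.6 + 16.4 + 24 + 357.2 + 274.9 = 972.2 m².
Σ(Sᵢαᵢ) = 274.9×0.05 + 5.2×0.42 + 19.6×0.04 + 16.4×0.02 + 24×0.74 + 357.2×0.08 + 274.9×0.79 = 280.548.
Mean coefficient ᾱ = A/S = 0.2886.
Eyring denominator: −S ln(1−ᾱ) = 331.054.
V = 23.5 × 11.7 × 6 = 1649.7 m³.
T = 0.161·V/[−S·ln(1−ᾱ)] = 0.161·1649.7/331.054 = 0.80 s.

0.80 seconds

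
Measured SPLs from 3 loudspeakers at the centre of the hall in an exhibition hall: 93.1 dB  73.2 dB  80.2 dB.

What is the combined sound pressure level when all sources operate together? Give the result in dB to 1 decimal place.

93.4 dB

Converting to relative power and adding: 10^(93.1/10) + 10^(73.2/10) + 10^(80.2/10) = 2.167e+09.
Combined level = 10 log₁₀(2.167e+09) = 93.4 dB.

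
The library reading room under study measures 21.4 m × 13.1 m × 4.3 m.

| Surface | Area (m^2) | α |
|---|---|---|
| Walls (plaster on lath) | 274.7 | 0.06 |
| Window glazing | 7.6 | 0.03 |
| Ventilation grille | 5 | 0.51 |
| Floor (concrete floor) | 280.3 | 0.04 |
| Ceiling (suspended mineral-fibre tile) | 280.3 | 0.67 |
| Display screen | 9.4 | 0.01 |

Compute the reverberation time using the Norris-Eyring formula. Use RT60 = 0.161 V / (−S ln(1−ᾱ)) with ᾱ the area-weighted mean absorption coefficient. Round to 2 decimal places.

Total surface area S = 274.7 + 7.6 + 5 + 280.3 + 280.3 + 9.4 = 857.3 m^2.
Absorption A = 274.7×0.06 + 7.6×0.03 + 5×0.51 + 280.3×0.04 + 280.3×0.67 + 9.4×0.01 = 218.367 sabins.
Mean coefficient ᾱ = A/S = 0.2547.
Eyring denominator: −S ln(1−ᾱ) = 252.019.
V = 21.4 × 13.1 × 4.3 = 1205.462 m³.
T = 0.161·V/[−S·ln(1−ᾱ)] = 0.161·1205.462/252.019 = 0.77 s.

0.77 s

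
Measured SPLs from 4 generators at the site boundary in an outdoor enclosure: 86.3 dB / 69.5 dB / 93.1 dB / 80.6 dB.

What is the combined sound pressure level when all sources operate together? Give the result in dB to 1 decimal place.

Converting to relative power and adding: 10^(86.3/10) + 10^(69.5/10) + 10^(93.1/10) + 10^(80.6/10) = 2.592e+09.
Back to dB: 10·log₁₀ Σ = 94.1 dB.

94.1 dB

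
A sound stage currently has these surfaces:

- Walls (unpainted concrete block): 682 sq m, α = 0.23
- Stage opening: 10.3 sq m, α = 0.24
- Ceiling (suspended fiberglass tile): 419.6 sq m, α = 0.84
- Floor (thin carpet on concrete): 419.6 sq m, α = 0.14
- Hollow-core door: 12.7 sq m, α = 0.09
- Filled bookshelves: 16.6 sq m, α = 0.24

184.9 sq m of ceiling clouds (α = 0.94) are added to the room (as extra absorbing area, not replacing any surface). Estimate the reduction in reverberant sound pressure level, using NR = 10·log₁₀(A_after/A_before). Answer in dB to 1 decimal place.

1.1 dB

Equivalent absorption area: A_before = 682*0.23 + 10.3*0.24 + 419.6*0.84 + 419.6*0.14 + 12.7*0.09 + 16.6*0.24 = 575.667 sq m.
Treatment contributes 184.9·0.94 = 173.806 sabins.
A_after = 575.667 + 173.806 = 749.473 sabins.
Reduction = 10 log₁₀(A_after/A_before) = 10 log₁₀(1.3019) = 1.1 dB.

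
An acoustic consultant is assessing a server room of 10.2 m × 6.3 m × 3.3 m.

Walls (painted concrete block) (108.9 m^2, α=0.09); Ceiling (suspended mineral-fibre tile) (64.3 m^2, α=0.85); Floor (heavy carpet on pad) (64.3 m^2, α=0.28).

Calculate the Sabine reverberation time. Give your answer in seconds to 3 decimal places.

Total absorption A = 108.9·0.09 + 64.3·0.85 + 64.3·0.28
  = 9.801 + 54.655 + 18.004 = 82.460 m^2 sabins.
Volume V = 10.2 × 6.3 × 3.3 = 212.058 m³.
Sabine: RT60 = 0.161 × 212.058 / 82.460 = 0.414 s.

0.414 s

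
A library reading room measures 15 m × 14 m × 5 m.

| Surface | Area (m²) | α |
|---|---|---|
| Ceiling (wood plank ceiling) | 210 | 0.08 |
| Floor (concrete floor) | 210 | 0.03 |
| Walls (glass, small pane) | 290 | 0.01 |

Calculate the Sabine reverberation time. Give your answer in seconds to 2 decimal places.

Summing Sᵢαᵢ: 16.800 + 6.300 + 2.900 → A = 26.000 sabins.
Volume V = 15 × 14 × 5 = 1050 m³.
RT60 = 0.161 · V / A = 0.161 × 1050 / 26.000 = 6.50 s.

6.50 s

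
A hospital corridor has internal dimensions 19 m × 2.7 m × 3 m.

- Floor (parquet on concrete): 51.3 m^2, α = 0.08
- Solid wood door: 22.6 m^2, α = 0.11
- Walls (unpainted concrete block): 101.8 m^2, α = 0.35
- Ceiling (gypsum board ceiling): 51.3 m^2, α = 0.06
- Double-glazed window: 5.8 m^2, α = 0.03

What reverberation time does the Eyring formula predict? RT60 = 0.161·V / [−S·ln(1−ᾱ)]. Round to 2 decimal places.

0.49 s

Total surface area S = 51.3 + 22.6 + 101.8 + 51.3 + 5.8 = 232.8 m^2.
Σ(Sᵢαᵢ) = 51.3×0.08 + 22.6×0.11 + 101.8×0.35 + 51.3×0.06 + 5.8×0.03 = 45.472.
Mean coefficient ᾱ = A/S = 0.1953.
Eyring denominator: −S ln(1−ᾱ) = 50.584.
V = 19 × 2.7 × 3 = 153.9 m³.
T = 0.161·V/[−S·ln(1−ᾱ)] = 0.161·153.9/50.584 = 0.49 s.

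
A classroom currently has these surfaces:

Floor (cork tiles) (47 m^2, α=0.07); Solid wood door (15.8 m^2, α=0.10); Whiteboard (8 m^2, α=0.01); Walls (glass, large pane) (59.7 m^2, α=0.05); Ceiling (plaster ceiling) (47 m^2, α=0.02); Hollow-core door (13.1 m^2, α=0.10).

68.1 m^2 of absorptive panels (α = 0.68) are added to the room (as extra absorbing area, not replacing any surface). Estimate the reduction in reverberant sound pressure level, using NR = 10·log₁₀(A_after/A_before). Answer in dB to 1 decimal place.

Summing Sᵢαᵢ: 3.290 + 1.580 + 0.080 + 2.985 + 0.940 + 1.310 → A_before = 10.185 sabins.
Treatment contributes 68.1·0.68 = 46.308 sabins.
A_after = 10.185 + 46.308 = 56.493 sabins.
NR = 10·log₁₀(56.493/10.185) = 7.4 dB.

7.4 dB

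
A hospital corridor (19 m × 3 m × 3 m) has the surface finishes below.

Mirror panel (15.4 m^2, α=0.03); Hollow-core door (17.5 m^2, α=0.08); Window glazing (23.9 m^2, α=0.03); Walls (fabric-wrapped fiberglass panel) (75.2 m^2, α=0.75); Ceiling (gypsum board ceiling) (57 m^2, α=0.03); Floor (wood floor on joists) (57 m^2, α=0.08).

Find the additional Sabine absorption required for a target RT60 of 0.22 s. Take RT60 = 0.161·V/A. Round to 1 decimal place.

Total absorption A₁ = 15.4×0.03 + 17.5×0.08 + 23.9×0.03 + 75.2×0.75 + 57×0.03 + 57×0.08
  = 0.462 + 1.400 + 0.717 + 56.400 + 1.710 + 4.560 = 65.249 m^2 sabins.
V = 171 m³. Required absorption A₂ = 0.161 × 171 / 0.22 = 125.141 sabins.
ΔA = A₂ − A₁ = 125.141 − 65.249 = 59.9 sabins.

59.9 sabins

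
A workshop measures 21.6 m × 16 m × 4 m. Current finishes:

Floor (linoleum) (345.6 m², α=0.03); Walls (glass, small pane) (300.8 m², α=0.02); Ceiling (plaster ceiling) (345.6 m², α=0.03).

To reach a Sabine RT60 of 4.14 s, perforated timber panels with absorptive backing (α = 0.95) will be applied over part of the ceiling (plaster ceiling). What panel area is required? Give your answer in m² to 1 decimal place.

A₁ = Σ Sᵢαᵢ = 345.6×0.03 + 300.8×0.02 + 345.6×0.03 = 26.752 sabins.
V = 1382.4 m³. Target absorption A₂ = 0.161 × 1382.4 / 4.14 = 53.760 sabins.
Absorption to add: 53.760 − 26.752 = 27.008 sabins.
Net gain per m²: Δα = 0.95 − 0.03 = 0.92.
Panel area = 27.008 / 0.92 = 29.4 m².

29.4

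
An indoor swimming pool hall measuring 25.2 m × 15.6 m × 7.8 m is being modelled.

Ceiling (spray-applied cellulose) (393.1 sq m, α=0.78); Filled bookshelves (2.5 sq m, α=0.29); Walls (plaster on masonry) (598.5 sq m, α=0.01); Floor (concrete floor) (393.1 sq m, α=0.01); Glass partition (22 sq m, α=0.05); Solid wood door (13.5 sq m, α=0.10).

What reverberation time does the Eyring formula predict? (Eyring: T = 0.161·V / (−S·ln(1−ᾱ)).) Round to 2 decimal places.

Total surface area S = 393.1 + 2.5 + 598.5 + 393.1 + 22 + 13.5 = 1422.7 sq m.
Σ(Sᵢαᵢ) = 393.1×0.78 + 2.5×0.29 + 598.5×0.01 + 393.1×0.01 + 22×0.05 + 13.5×0.10 = 319.709.
ᾱ = 319.709 / 1422.7 = 0.2247.
Eyring denominator: −S ln(1−ᾱ) = 362.085.
V = 25.2 × 15.6 × 7.8 = 3066.336 m³.
T = 0.161·V/[−S·ln(1−ᾱ)] = 0.161·3066.336/362.085 = 1.36 s.

1.36 sec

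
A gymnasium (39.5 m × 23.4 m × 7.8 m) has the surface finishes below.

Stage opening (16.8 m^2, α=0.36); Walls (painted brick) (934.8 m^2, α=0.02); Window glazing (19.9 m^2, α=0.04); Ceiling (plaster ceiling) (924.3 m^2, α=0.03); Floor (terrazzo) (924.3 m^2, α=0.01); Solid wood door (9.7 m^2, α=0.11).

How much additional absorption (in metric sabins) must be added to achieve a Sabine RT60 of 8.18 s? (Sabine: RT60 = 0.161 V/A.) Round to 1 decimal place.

78.3 sabins

Equivalent absorption area: A₁ = 16.8*0.36 + 934.8*0.02 + 19.9*0.04 + 924.3*0.03 + 924.3*0.01 + 9.7*0.11 = 63.579 m^2.
Target A₂ = 0.161·7209.54/8.18 = 141.899 sabins (V = 7209.54 m³).
Additional absorption ΔA = 141.899 − 63.579 = 78.3 sabins.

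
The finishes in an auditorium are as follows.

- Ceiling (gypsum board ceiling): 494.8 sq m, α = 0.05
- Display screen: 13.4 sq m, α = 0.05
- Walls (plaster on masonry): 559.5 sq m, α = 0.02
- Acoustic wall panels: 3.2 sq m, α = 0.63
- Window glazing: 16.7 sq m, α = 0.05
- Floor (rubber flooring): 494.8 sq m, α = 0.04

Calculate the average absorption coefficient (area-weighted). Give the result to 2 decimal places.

0.04

Total surface area S = 1582.4 sq m.
Σ(Sᵢαᵢ) = 494.8×0.05 + 13.4×0.05 + 559.5×0.02 + 3.2×0.63 + 16.7×0.05 + 494.8×0.04 = 59.243.
ᾱ = 59.243 / 1582.4 = 0.04.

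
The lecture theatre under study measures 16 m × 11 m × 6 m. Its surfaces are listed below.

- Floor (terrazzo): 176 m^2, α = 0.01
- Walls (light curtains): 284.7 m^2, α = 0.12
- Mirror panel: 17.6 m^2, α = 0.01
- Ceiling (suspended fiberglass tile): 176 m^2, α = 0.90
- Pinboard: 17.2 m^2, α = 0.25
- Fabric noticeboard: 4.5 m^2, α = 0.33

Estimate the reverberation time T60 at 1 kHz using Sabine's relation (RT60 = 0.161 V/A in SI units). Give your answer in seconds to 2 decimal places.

0.85 s

Total absorption A = 176*0.01 + 284.7*0.12 + 17.6*0.01 + 176*0.90 + 17.2*0.25 + 4.5*0.33
  = 1.760 + 34.164 + 0.176 + 158.400 + 4.300 + 1.485 = 200.285 m^2 sabins.
V = 16·11·6 = 1056 m³.
RT60 = 0.161 · V / A = 0.161 × 1056 / 200.285 = 0.85 s.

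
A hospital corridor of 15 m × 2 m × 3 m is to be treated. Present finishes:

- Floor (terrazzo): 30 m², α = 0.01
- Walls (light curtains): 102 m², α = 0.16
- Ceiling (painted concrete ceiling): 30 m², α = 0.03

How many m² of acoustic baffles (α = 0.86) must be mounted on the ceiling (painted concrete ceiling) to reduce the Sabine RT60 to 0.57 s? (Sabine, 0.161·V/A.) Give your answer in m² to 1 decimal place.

Equivalent absorption area: A₁ = 30*0.01 + 102*0.16 + 30*0.03 = 17.520 m².
Required A₂ = 0.161·90/0.57 = 25.421 sabins.
Absorption to add: 25.421 − 17.520 = 7.901 sabins.
Net gain per m²: Δα = 0.86 − 0.03 = 0.83.
Panel area = 7.901 / 0.83 = 9.5 m².

9.5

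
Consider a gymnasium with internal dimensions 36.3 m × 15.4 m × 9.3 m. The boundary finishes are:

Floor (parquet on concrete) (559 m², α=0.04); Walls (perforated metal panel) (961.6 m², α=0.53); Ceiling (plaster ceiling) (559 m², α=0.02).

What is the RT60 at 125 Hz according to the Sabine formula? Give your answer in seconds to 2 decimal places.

Total absorption A = 559×0.04 + 961.6×0.53 + 559×0.02
  = 22.360 + 509.648 + 11.180 = 543.188 m² sabins.
Volume V = 36.3 × 15.4 × 9.3 = 5198.886 m³.
Sabine: RT60 = 0.161 × 5198.886 / 543.188 = 1.54 s.

1.54 seconds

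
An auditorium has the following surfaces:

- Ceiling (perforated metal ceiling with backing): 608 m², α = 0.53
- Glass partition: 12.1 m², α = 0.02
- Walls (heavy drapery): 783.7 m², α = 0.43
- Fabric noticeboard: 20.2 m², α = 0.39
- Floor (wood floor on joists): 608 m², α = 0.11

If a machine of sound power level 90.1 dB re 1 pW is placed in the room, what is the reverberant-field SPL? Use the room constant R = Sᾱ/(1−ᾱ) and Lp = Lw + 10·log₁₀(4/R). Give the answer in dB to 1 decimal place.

65.5 dB

Σ(Sᵢαᵢ) = 608×0.53 + 12.1×0.02 + 783.7×0.43 + 20.2×0.39 + 608×0.11 = 734.231; total area S = 2032.0 m².
ᾱ = 734.231/2032.0 = 0.3613; R = Sᾱ/(1−ᾱ) = 734.231/(1−0.3613) = 1149.571 m².
Lp = Lw + 10 log₁₀(4/R) = 90.1 -24.58 = 65.5 dB.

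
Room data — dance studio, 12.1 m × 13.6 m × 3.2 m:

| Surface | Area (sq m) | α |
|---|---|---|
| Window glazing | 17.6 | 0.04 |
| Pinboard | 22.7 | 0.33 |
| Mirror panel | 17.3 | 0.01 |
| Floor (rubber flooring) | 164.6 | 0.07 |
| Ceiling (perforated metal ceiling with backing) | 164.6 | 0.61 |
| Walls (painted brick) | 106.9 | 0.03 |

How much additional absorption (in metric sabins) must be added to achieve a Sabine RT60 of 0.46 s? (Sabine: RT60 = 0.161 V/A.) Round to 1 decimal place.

A₁ = Σ Sᵢαᵢ = 17.6·0.04 + 22.7·0.33 + 17.3·0.01 + 164.6·0.07 + 164.6·0.61 + 106.9·0.03 = 123.503 sabins.
V = 526.592 m³. Required absorption A₂ = 0.161 × 526.592 / 0.46 = 184.307 sabins.
Shortfall: 184.307 − 123.503 = 60.8 sabins.

60.8 sabins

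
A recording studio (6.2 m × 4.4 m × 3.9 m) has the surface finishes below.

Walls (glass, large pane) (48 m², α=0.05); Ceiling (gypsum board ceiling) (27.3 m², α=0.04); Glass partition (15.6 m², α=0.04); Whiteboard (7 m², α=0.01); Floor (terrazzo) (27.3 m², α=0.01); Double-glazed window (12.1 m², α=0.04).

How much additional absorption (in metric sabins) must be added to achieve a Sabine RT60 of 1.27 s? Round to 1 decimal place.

Equivalent absorption area: A₁ = 48*0.05 + 27.3*0.04 + 15.6*0.04 + 7*0.01 + 27.3*0.01 + 12.1*0.04 = 4.943 m².
For T = 1.27 s, need A₂ = 0.161·V/T = 0.161·106.392/1.27 = 13.487 sabins.
ΔA = A₂ − A₁ = 13.487 − 4.943 = 8.5 sabins.

8.5 sabins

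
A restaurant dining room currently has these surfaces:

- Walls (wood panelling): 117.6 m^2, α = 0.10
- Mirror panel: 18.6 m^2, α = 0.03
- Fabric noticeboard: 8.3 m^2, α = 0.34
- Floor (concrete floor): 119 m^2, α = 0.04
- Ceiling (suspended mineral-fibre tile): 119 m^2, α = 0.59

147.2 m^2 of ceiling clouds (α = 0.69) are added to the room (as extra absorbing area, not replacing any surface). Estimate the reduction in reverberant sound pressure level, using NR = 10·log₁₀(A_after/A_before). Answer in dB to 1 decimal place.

Summing Sᵢαᵢ: 11.760 + 0.558 + 2.822 + 4.760 + 70.210 → A_before = 90.110 sabins.
Added absorption = 147.2 × 0.69 = 101.568 sabins.
A_after = 90.110 + 101.568 = 191.678 sabins.
Reduction = 10 log₁₀(A_after/A_before) = 10 log₁₀(2.1272) = 3.3 dB.

3.3 dB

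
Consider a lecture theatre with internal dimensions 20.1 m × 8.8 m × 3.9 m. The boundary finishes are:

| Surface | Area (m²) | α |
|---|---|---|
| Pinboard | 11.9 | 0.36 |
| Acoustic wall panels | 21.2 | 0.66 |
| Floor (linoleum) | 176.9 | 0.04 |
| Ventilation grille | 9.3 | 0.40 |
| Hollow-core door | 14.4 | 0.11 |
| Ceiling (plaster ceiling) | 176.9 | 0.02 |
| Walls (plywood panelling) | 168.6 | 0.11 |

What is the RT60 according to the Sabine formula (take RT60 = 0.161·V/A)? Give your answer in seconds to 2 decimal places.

2.11 seconds

Summing Sᵢαᵢ: 4.284 + 13.992 + 7.076 + 3.720 + 1.584 + 3.538 + 18.546 → A = 52.740 sabins.
Volume V = 20.1 × 8.8 × 3.9 = 689.832 m³.
T = 0.161 V/A = 0.161·689.832/52.740 = 2.11 s.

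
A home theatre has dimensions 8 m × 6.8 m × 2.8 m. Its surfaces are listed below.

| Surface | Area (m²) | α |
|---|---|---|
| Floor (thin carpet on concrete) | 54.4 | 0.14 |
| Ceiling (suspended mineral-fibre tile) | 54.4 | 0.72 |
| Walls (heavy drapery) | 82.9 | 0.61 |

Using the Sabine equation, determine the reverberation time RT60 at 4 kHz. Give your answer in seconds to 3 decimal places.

Equivalent absorption area: A = 54.4×0.14 + 54.4×0.72 + 82.9×0.61 = 97.353 m².
Volume V = 8 × 6.8 × 2.8 = 152.32 m³.
T = 0.161 V/A = 0.161·152.32/97.353 = 0.252 s.

0.252 seconds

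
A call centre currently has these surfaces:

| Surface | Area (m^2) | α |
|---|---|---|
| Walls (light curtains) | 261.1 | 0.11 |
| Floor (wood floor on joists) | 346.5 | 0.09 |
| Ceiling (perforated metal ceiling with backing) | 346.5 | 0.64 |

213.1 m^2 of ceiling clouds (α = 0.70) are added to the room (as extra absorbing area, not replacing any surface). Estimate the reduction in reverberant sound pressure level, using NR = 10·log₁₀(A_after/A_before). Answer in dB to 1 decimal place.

Total absorption A_before = 261.1·0.11 + 346.5·0.09 + 346.5·0.64
  = 28.721 + 31.185 + 221.760 = 281.666 m^2 sabins.
Treatment contributes 213.1·0.70 = 149.170 sabins.
New total A_after = 430.836 sabins.
Reduction = 10 log₁₀(A_after/A_before) = 10 log₁₀(1.5296) = 1.8 dB.

1.8 dB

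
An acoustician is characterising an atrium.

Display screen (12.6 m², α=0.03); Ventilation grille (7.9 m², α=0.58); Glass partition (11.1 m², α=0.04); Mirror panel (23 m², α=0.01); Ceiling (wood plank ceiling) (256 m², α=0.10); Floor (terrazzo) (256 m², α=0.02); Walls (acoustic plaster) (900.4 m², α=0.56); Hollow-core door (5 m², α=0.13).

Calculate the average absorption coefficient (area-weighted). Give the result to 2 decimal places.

0.37

Total surface area S = 1472.0 m².
Σ(Sᵢαᵢ) = 12.6×0.03 + 7.9×0.58 + 11.1×0.04 + 23×0.01 + 256×0.10 + 256×0.02 + 900.4×0.56 + 5×0.13 = 541.228.
ᾱ = A/S = 0.37.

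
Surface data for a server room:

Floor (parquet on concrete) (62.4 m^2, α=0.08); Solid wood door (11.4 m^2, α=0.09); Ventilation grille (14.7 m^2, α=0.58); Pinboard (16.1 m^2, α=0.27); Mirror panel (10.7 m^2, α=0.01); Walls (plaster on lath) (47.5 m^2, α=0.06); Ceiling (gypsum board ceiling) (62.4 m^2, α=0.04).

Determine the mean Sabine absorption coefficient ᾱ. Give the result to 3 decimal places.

S = Σ Sᵢ = 62.4 + 11.4 + 14.7 + 16.1 + 10.7 + 47.5 + 62.4 = 225.2 m^2.
A = 62.4×0.08 + 11.4×0.09 + 14.7×0.58 + 16.1×0.27 + 10.7×0.01 + 47.5×0.06 + 62.4×0.04 = 24.344 sabins.
ᾱ = A/S = 0.108.

0.108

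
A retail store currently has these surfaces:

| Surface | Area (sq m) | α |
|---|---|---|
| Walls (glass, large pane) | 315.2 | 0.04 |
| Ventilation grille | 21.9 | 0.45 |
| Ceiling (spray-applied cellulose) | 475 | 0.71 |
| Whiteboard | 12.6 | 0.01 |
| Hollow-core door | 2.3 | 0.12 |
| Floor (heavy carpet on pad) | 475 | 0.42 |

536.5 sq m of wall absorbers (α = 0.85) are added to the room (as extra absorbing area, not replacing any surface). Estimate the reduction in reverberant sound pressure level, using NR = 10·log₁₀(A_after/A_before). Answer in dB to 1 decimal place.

Total absorption A_before = 315.2·0.04 + 21.9·0.45 + 475·0.71 + 12.6·0.01 + 2.3·0.12 + 475·0.42
  = 12.608 + 9.855 + 337.250 + 0.126 + 0.276 + 199.500 = 559.615 sq m sabins.
Treatment contributes 536.5·0.85 = 456.025 sabins.
New total A_after = 1015.640 sabins.
NR = 10·log₁₀(1015.640/559.615) = 2.6 dB.

2.6 dB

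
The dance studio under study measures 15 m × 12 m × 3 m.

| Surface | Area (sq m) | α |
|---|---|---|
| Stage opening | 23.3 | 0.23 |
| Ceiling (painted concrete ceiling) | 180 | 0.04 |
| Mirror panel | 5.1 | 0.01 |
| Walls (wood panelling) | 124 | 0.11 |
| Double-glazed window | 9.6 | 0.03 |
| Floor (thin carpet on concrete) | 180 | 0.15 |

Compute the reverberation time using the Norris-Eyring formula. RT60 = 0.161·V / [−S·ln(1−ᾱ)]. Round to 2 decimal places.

1.54 seconds

S = Σ Sᵢ = 522.0 sq m.
Absorption A = 23.3×0.23 + 180×0.04 + 5.1×0.01 + 124×0.11 + 9.6×0.03 + 180×0.15 = 53.538 sabins.
Mean coefficient ᾱ = A/S = 0.1026.
Eyring denominator: −S ln(1−ᾱ) = 56.508.
V = 15 × 12 × 3 = 540 m³.
RT60 = 0.161 × 540 / 56.508 = 1.54 s.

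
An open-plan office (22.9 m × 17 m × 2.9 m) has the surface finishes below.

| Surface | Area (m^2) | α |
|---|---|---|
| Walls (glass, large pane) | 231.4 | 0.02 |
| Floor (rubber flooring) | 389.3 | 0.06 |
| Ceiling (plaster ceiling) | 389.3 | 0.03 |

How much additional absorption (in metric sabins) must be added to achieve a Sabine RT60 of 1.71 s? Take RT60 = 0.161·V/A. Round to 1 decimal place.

66.6 sabins

Equivalent absorption area: A₁ = 231.4·0.02 + 389.3·0.06 + 389.3·0.03 = 39.665 m^2.
For T = 1.71 s, need A₂ = 0.161·V/T = 0.161·1128.97/1.71 = 106.295 sabins.
Shortfall: 106.295 − 39.665 = 66.6 sabins.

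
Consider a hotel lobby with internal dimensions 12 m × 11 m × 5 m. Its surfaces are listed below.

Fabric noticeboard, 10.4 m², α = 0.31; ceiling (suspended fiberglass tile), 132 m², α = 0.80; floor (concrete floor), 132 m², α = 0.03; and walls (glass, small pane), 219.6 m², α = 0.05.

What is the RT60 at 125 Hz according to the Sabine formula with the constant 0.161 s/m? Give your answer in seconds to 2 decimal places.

Summing Sᵢαᵢ: 3.224 + 105.600 + 3.960 + 10.980 → A = 123.764 sabins.
V = 12·11·5 = 660 m³.
T = 0.161 V/A = 0.161·660/123.764 = 0.86 s.

0.86 sec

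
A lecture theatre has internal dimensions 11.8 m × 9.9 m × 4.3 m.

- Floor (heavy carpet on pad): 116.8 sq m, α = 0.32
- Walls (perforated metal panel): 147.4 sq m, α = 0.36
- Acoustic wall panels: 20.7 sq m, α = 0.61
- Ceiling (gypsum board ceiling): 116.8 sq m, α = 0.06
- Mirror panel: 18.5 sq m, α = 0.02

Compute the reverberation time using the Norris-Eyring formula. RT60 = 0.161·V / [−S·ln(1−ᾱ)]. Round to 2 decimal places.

0.63 seconds

S = Σ Sᵢ = 420.2 sq m.
Absorption A = 116.8×0.32 + 147.4×0.36 + 20.7×0.61 + 116.8×0.06 + 18.5×0.02 = 110.445 sabins.
ᾱ = 110.445 / 420.2 = 0.2628.
−S·ln(1−ᾱ) = −420.2 × ln(1 − 0.2628) = 128.117.
V = 11.8 × 9.9 × 4.3 = 502.326 m³.
T = 0.161·V/[−S·ln(1−ᾱ)] = 0.161·502.326/128.117 = 0.63 s.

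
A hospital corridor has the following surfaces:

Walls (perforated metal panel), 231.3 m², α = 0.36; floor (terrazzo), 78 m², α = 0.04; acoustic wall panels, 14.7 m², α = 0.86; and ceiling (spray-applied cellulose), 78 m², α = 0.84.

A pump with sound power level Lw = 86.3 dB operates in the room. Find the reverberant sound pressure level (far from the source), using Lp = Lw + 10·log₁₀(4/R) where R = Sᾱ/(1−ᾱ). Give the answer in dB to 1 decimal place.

A = 164.550 sabins; S = 402.0 m².
ᾱ = 0.4093, so room constant R = A/(1−ᾱ) = 278.568 m².
Lp = Lw + 10 log₁₀(4/R) = 86.3 -18.43 = 67.9 dB.

67.9 dB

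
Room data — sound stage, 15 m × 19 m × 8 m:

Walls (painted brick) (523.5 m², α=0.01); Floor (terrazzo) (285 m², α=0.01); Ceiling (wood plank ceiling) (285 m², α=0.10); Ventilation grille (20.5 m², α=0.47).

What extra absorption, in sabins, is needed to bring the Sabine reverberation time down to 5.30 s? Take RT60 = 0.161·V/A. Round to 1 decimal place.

Total absorption A₁ = 523.5·0.01 + 285·0.01 + 285·0.10 + 20.5·0.47
  = 5.235 + 2.850 + 28.500 + 9.635 = 46.220 m² sabins.
Target A₂ = 0.161·2280/5.30 = 69.260 sabins (V = 2280 m³).
ΔA = A₂ − A₁ = 69.260 − 46.220 = 23.0 sabins.

23.0 sabins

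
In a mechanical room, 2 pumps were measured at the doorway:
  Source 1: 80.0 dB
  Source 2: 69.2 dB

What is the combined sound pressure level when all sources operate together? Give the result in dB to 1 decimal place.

80.3 dB

Σ 10^(Lᵢ/10) = 1.083e+08.
Combined level = 10 log₁₀(1.083e+08) = 80.3 dB.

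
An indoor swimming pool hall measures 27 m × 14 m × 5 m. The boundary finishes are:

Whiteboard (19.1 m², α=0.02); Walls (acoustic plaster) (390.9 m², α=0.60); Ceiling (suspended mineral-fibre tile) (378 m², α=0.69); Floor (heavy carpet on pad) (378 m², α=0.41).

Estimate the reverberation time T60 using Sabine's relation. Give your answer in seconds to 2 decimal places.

0.47 sec

Summing Sᵢαᵢ: 0.382 + 234.540 + 260.820 + 154.980 → A = 650.722 sabins.
V = 27·14·5 = 1890 m³.
T = 0.161 V/A = 0.161·1890/650.722 = 0.47 s.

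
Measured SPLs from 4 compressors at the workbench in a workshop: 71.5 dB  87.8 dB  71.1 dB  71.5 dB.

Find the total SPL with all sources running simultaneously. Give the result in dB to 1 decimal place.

88.1 dB

Converting to relative power and adding: 10^(71.5/10) + 10^(87.8/10) + 10^(71.1/10) + 10^(71.5/10) = 6.437e+08.
L_total = 10·log₁₀(6.437e+08) = 88.1 dB.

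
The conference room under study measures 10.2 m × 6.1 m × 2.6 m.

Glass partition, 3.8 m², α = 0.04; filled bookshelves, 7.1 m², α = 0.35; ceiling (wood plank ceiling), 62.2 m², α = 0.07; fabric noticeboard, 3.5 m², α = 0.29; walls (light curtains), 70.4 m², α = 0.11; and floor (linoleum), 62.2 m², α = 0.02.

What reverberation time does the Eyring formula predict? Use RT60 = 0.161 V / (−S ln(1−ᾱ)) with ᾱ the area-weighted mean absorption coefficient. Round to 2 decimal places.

1.47 sec

Total surface area S = 3.8 + 7.1 + 62.2 + 3.5 + 70.4 + 62.2 = 209.2 m².
Σ(Sᵢαᵢ) = 3.8×0.04 + 7.1×0.35 + 62.2×0.07 + 3.5×0.29 + 70.4×0.11 + 62.2×0.02 = 16.994.
Mean coefficient ᾱ = A/S = 0.0812.
−S·ln(1−ᾱ) = −209.2 × ln(1 − 0.0812) = 17.716.
V = 10.2 × 6.1 × 2.6 = 161.772 m³.
RT60 = 0.161 × 161.772 / 17.716 = 1.47 s.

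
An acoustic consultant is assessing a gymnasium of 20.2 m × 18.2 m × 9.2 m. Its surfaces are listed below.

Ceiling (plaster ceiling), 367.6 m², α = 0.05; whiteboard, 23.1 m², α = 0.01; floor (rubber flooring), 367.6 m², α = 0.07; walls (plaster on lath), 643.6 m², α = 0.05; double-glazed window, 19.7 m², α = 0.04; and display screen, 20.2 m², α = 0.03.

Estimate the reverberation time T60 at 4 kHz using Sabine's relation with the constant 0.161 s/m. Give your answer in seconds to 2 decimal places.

Summing Sᵢαᵢ: 18.380 + 0.231 + 25.732 + 32.180 + 0.788 + 0.606 → A = 77.917 sabins.
Volume V = 20.2 × 18.2 × 9.2 = 3382.288 m³.
RT60 = 0.161 · V / A = 0.161 × 3382.288 / 77.917 = 6.99 s.

6.99 sec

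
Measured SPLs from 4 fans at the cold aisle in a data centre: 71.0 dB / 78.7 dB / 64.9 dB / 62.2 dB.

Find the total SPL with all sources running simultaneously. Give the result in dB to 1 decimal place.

79.6 dB

Σ 10^(Lᵢ/10) = 9.147e+07.
Combined level = 10 log₁₀(9.147e+07) = 79.6 dB.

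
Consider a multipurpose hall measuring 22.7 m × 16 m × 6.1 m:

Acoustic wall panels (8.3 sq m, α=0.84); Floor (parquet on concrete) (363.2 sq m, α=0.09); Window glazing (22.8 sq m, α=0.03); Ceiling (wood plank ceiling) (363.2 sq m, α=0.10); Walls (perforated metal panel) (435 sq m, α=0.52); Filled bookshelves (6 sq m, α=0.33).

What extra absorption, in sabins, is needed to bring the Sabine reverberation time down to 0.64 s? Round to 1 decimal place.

Equivalent absorption area: A₁ = 8.3×0.84 + 363.2×0.09 + 22.8×0.03 + 363.2×0.10 + 435×0.52 + 6×0.33 = 304.844 sq m.
Target A₂ = 0.161·2215.52/0.64 = 557.342 sabins (V = 2215.52 m³).
ΔA = A₂ − A₁ = 557.342 − 304.844 = 252.5 sabins.

252.5 sabins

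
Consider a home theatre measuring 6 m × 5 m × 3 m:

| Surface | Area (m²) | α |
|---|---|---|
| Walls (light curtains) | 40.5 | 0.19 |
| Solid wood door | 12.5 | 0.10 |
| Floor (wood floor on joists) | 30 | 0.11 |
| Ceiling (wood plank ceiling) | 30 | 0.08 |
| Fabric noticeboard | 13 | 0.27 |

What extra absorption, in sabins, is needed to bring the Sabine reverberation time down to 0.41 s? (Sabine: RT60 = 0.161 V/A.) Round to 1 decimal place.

17.2 sabins

Total absorption A₁ = 40.5·0.19 + 12.5·0.10 + 30·0.11 + 30·0.08 + 13·0.27
  = 7.695 + 1.250 + 3.300 + 2.400 + 3.510 = 18.155 m² sabins.
For T = 0.41 s, need A₂ = 0.161·V/T = 0.161·90/0.41 = 35.341 sabins.
Shortfall: 35.341 − 18.155 = 17.2 sabins.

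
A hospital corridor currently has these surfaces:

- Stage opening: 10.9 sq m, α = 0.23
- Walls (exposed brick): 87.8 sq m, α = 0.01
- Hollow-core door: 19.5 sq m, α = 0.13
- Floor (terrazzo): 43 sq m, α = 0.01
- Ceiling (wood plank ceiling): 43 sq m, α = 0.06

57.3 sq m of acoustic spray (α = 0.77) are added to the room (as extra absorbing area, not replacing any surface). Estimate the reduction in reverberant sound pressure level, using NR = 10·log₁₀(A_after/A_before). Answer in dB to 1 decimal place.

Equivalent absorption area: A_before = 10.9×0.23 + 87.8×0.01 + 19.5×0.13 + 43×0.01 + 43×0.06 = 8.930 sq m.
Treatment contributes 57.3·0.77 = 44.121 sabins.
New total A_after = 53.051 sabins.
Reduction = 10 log₁₀(A_after/A_before) = 10 log₁₀(5.9408) = 7.7 dB.

7.7 dB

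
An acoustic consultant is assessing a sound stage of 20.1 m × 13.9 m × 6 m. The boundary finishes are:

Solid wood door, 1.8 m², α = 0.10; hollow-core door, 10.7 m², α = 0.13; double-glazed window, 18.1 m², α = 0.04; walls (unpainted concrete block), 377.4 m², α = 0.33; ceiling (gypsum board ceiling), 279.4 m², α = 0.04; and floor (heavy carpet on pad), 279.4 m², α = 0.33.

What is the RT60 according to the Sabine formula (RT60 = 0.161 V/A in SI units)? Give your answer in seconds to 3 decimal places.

1.172 seconds

A = Σ Sᵢαᵢ = 1.8*0.10 + 10.7*0.13 + 18.1*0.04 + 377.4*0.33 + 279.4*0.04 + 279.4*0.33 = 230.215 sabins.
Volume V = 20.1 × 13.9 × 6 = 1676.34 m³.
T = 0.161 V/A = 0.161·1676.34/230.215 = 1.172 s.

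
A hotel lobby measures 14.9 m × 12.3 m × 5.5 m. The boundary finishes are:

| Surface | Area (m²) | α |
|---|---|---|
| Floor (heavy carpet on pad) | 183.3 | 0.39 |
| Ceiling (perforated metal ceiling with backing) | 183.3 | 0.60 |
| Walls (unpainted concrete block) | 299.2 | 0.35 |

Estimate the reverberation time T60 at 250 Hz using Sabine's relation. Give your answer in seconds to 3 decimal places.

0.567 sec

A = Σ Sᵢαᵢ = 183.3*0.39 + 183.3*0.60 + 299.2*0.35 = 286.187 sabins.
Room volume: 1007.985 m³.
T = 0.161 V/A = 0.161·1007.985/286.187 = 0.567 s.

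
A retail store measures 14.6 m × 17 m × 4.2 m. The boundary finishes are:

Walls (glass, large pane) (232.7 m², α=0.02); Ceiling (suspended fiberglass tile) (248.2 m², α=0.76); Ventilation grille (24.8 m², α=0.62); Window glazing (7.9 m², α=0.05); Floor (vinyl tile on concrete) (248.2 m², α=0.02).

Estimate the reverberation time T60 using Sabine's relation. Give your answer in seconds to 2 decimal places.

Equivalent absorption area: A = 232.7×0.02 + 248.2×0.76 + 24.8×0.62 + 7.9×0.05 + 248.2×0.02 = 214.021 m².
Volume V = 14.6 × 17 × 4.2 = 1042.44 m³.
Sabine: RT60 = 0.161 × 1042.44 / 214.021 = 0.78 s.

0.78 seconds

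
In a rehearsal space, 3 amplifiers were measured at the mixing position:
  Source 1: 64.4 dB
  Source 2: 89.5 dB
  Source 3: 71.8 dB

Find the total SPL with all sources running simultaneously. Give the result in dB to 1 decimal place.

89.6 dB

Σ 10^(Lᵢ/10) = 9.091e+08.
Back to dB: 10·log₁₀ Σ = 89.6 dB.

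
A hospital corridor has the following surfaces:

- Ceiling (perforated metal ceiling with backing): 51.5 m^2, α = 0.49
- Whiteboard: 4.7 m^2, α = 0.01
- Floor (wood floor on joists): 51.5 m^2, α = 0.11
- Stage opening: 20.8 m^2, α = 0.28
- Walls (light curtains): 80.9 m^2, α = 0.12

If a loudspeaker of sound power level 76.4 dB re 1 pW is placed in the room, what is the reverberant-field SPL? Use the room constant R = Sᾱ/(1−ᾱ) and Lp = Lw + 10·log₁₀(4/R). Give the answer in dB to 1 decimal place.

A = 46.479 sabins; S = 209.4 m^2.
ᾱ = 46.479/209.4 = 0.2220; R = Sᾱ/(1−ᾱ) = 46.479/(1−0.2220) = 59.742 m^2.
Lp = 76.4 + 10·log₁₀(4/59.742) = 76.4 + (-11.74) = 64.7 dB.

64.7 dB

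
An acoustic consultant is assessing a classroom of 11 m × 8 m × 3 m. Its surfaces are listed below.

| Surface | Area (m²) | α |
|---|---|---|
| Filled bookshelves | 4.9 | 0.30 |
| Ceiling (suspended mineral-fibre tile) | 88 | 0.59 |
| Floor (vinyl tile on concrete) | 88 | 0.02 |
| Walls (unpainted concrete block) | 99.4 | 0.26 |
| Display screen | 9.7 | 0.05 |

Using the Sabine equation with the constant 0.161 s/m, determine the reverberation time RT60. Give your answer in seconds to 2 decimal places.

A = Σ Sᵢαᵢ = 4.9*0.30 + 88*0.59 + 88*0.02 + 99.4*0.26 + 9.7*0.05 = 81.479 sabins.
Volume V = 11 × 8 × 3 = 264 m³.
T = 0.161 V/A = 0.161·264/81.479 = 0.52 s.

0.52 seconds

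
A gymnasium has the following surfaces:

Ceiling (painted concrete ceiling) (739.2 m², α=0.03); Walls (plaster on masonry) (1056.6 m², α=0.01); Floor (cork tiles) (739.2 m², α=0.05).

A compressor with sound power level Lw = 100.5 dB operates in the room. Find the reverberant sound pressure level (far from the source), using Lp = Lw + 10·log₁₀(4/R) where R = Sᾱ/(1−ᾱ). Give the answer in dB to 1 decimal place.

88.0 dB

Σ(Sᵢαᵢ) = 739.2·0.03 + 1056.6·0.01 + 739.2·0.05 = 69.702; total area S = 2535.0 m².
ᾱ = 69.702/2535.0 = 0.0275; R = Sᾱ/(1−ᾱ) = 69.702/(1−0.0275) = 71.673 m².
Lp = 100.5 + 10·log₁₀(4/71.673) = 100.5 + (-12.53) = 88.0 dB.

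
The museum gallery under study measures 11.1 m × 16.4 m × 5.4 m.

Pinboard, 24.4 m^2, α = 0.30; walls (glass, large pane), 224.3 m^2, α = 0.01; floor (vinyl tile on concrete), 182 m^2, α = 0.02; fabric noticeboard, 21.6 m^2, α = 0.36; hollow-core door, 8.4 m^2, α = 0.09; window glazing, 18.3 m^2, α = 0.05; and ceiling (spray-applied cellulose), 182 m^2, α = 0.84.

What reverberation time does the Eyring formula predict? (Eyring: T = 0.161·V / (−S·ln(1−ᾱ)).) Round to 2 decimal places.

Total surface area S = 24.4 + 224.3 + 182 + 21.6 + 8.4 + 18.3 + 182 = 661.0 m^2.
Absorption A = 24.4·0.30 + 224.3·0.01 + 182·0.02 + 21.6·0.36 + 8.4·0.09 + 18.3·0.05 + 182·0.84 = 175.530 sabins.
Mean coefficient ᾱ = A/S = 0.2656.
−S·ln(1−ᾱ) = −661.0 × ln(1 − 0.2656) = 204.052.
V = 11.1 × 16.4 × 5.4 = 983.016 m³.
RT60 = 0.161 × 983.016 / 204.052 = 0.78 s.

0.78 s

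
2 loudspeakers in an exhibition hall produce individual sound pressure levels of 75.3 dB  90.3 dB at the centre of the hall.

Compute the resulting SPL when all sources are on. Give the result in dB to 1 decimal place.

90.4 dB

Σ 10^(Lᵢ/10) = 1.105e+09.
Back to dB: 10·log₁₀ Σ = 90.4 dB.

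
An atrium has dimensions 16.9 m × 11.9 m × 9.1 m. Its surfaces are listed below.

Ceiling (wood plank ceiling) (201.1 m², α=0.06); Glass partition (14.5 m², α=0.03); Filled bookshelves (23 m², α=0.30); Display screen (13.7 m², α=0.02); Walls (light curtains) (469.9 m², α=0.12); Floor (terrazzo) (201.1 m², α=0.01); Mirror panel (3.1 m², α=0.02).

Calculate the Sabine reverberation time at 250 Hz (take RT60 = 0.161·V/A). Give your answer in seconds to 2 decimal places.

3.77 seconds

Equivalent absorption area: A = 201.1×0.06 + 14.5×0.03 + 23×0.30 + 13.7×0.02 + 469.9×0.12 + 201.1×0.01 + 3.1×0.02 = 78.136 m².
V = 16.9·11.9·9.1 = 1830.101 m³.
T = 0.161 V/A = 0.161·1830.101/78.136 = 3.77 s.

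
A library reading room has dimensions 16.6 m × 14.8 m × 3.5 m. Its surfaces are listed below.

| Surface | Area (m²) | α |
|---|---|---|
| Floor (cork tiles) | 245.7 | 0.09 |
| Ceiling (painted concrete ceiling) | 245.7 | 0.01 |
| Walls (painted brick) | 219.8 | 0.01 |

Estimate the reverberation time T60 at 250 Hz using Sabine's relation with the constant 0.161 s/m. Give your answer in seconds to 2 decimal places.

5.17 seconds

Equivalent absorption area: A = 245.7·0.09 + 245.7·0.01 + 219.8·0.01 = 26.768 m².
Volume V = 16.6 × 14.8 × 3.5 = 859.88 m³.
T = 0.161 V/A = 0.161·859.88/26.768 = 5.17 s.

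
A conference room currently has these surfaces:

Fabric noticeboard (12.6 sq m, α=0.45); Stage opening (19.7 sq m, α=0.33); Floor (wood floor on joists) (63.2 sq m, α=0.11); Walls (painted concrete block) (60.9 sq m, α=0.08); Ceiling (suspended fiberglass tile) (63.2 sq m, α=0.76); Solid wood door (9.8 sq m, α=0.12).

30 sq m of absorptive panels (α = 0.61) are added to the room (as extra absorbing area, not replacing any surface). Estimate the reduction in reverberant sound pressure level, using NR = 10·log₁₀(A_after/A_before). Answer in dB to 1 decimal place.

1.0 dB

Summing Sᵢαᵢ: 5.670 + 6.501 + 6.952 + 4.872 + 48.032 + 1.176 → A_before = 73.203 sabins.
Treatment contributes 30·0.61 = 18.300 sabins.
A_after = 73.203 + 18.300 = 91.503 sabins.
Reduction = 10 log₁₀(A_after/A_before) = 10 log₁₀(1.2500) = 1.0 dB.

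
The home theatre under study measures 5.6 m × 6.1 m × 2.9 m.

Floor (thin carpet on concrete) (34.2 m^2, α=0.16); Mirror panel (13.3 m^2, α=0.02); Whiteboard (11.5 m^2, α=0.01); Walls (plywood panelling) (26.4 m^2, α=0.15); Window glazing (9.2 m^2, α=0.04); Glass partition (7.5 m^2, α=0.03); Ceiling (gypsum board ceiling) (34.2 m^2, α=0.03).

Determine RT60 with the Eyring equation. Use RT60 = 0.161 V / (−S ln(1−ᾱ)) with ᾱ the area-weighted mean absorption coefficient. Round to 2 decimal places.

S = Σ Sᵢ = 136.3 m^2.
Absorption A = 34.2·0.16 + 13.3·0.02 + 11.5·0.01 + 26.4·0.15 + 9.2·0.04 + 7.5·0.03 + 34.2·0.03 = 11.432 sabins.
Mean coefficient ᾱ = A/S = 0.0839.
Eyring denominator: −S ln(1−ᾱ) = 11.944.
V = 5.6 × 6.1 × 2.9 = 99.064 m³.
RT60 = 0.161 × 99.064 / 11.944 = 1.34 s.

1.34 seconds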